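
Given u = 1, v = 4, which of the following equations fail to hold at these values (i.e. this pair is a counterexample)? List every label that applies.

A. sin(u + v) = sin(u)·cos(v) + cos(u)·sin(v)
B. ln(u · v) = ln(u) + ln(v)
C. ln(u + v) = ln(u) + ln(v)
C

Evaluating each claim at the given values:
A. LHS = sin(5) ≈ -0.9589, RHS = sin(1)·cos(4) + sin(4)·cos(1) ≈ -0.9589 → holds here (LHS = RHS)
B. LHS = ln(4) ≈ 1.386, RHS = ln(4) ≈ 1.386 → holds here (LHS = RHS)
C. LHS = ln(5) ≈ 1.609, RHS = ln(4) ≈ 1.386 → fails here (LHS ≠ RHS)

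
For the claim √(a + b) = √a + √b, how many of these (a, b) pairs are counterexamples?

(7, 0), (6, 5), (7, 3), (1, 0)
Testing each pair:
(7, 0): LHS = √(7) ≈ 2.646, RHS = √(7) ≈ 2.646 → satisfies claim
(6, 5): LHS = √(11) ≈ 3.317, RHS = √(5) + √(6) ≈ 4.686 → counterexample
(7, 3): LHS = √(10) ≈ 3.162, RHS = √(3) + √(7) ≈ 4.378 → counterexample
(1, 0): LHS = 1, RHS = 1 → satisfies claim

That makes 2 counterexamples.

Answer: 2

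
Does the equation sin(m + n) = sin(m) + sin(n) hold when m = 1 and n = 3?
Substituting m = 1, n = 3:

LHS = sin(1 + 3) = sin(4) ≈ -0.7568
RHS = sin(1) + sin(3) ≈ 0.9826

LHS ≠ RHS, so the equation does not hold at this point.

Answer: Fails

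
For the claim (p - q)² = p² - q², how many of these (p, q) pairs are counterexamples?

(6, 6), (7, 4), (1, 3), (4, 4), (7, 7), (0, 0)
Testing each pair:
(6, 6): LHS = 0, RHS = 0 → satisfies claim
(7, 4): LHS = 9, RHS = 33 → counterexample
(1, 3): LHS = 4, RHS = -8 → counterexample
(4, 4): LHS = 0, RHS = 0 → satisfies claim
(7, 7): LHS = 0, RHS = 0 → satisfies claim
(0, 0): LHS = 0, RHS = 0 → satisfies claim

That makes 2 counterexamples.

Answer: 2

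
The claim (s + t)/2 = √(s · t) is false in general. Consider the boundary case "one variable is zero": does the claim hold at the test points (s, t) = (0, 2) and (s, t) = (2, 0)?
No, fails at both test points

At (0, 2): LHS = 1 ≠ RHS = 0
At (2, 0): LHS = 1 ≠ RHS = 0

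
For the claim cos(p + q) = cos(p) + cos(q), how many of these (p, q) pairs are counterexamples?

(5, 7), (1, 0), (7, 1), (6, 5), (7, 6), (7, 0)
6

Testing each pair:
(5, 7): LHS = cos(12) ≈ 0.8439, RHS = cos(5) + cos(7) ≈ 1.038 → counterexample
(1, 0): LHS = cos(1) ≈ 0.5403, RHS = cos(1) + 1 ≈ 1.54 → counterexample
(7, 1): LHS = cos(8) ≈ -0.1455, RHS = cos(1) + cos(7) ≈ 1.294 → counterexample
(6, 5): LHS = cos(11) ≈ 0.004426, RHS = cos(5) + cos(6) ≈ 1.244 → counterexample
(7, 6): LHS = cos(13) ≈ 0.9074, RHS = cos(7) + cos(6) ≈ 1.714 → counterexample
(7, 0): LHS = cos(7) ≈ 0.7539, RHS = cos(7) + 1 ≈ 1.754 → counterexample

That makes 6 counterexamples.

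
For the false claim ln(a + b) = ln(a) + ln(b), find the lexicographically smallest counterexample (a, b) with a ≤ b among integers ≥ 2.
Substituting (2, 3) into the claim:
LHS = ln(2 + 3) = ln(5) ≈ 1.609
RHS = ln(2) + ln(3) ≈ 1.792

Since LHS ≠ RHS, this pair disproves the claim, and no lexicographically smaller pair (a ≤ b, integers ≥ 2) does.

For instance (2, 5) is also a counterexample (LHS = ln(7) ≈ 1.946, RHS = ln(2) + ln(5) ≈ 2.303), but it's lexicographically larger.

Answer: (a, b) = (2, 3)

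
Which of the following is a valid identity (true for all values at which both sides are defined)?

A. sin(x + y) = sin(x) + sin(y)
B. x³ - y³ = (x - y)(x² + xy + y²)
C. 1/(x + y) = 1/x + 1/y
A: fails at (4, 6) — LHS = sin(10) ≈ -0.544, RHS = sin(4) + sin(6) ≈ -1.036.
B: holds — e.g. at (2, 5), both sides equal -117.
C: fails at (4, 4) — LHS = 1/8, RHS = 1/2.

Answer: B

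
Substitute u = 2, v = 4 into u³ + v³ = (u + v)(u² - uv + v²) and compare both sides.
LHS = 2³ + 4³ = 72
RHS = (2 + 4)(2² - 2·4 + 4²) = 72

LHS = RHS: the two sides agree.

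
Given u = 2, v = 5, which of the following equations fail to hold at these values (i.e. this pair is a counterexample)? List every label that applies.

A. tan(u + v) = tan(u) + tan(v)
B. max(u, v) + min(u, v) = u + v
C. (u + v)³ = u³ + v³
A, C

Evaluating each claim at the given values:
A. LHS = tan(7) ≈ 0.8714, RHS = tan(5) + tan(2) ≈ -5.566 → fails here (LHS ≠ RHS)
B. LHS = 7, RHS = 7 → holds here (LHS = RHS)
C. LHS = 343, RHS = 133 → fails here (LHS ≠ RHS)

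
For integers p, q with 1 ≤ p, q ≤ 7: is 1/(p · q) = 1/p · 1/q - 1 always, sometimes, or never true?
Never true

The claim fails for every pair in the range. For instance at (p, q) = (7, 4): LHS = 1/28, RHS = -27/28.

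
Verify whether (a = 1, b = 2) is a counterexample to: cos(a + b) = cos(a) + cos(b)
Substituting a = 1, b = 2:
LHS = cos(1 + 2) = cos(3) ≈ -0.99
RHS = cos(1) + cos(2) ≈ 0.1242

Since LHS ≠ RHS, this pair disproves the claim.

Answer: Yes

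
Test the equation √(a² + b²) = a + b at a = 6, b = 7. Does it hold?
Fails

Substituting a = 6, b = 7:

LHS = √(6² + 7²) = √(85) ≈ 9.22
RHS = 6 + 7 = 13

LHS ≠ RHS, so the equation does not hold at this point.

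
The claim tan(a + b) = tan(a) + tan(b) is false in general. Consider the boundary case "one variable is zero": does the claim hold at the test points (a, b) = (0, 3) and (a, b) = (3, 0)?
Yes, holds at both test points

At (0, 3): LHS = tan(3) ≈ -0.1425, RHS = tan(3) ≈ -0.1425 → equal
At (3, 0): LHS = tan(3) ≈ -0.1425, RHS = tan(3) ≈ -0.1425 → equal

So the claim does hold at both of these boundary points, even though it is not an identity.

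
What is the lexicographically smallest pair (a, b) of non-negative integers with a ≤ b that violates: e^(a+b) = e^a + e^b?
Substituting (0, 0) into the claim:
LHS = e^(0+0) = 1
RHS = e^0 + e^0 = 2

Since LHS ≠ RHS, this pair disproves the claim, and no lexicographically smaller pair (a ≤ b, non-negative integers) does.

For instance (2, 2) is also a counterexample (LHS = e^4 ≈ 54.6, RHS = 2·e^2 ≈ 14.78), but it's lexicographically larger.

Answer: (a, b) = (0, 0)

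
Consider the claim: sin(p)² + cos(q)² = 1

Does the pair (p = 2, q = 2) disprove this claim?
No

Substituting p = 2, q = 2:
LHS = sin(2)² + cos(2)² = 1
RHS = 1

The sides agree, so this pair does not disprove the claim.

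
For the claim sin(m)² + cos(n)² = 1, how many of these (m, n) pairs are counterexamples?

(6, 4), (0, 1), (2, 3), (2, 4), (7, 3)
Testing each pair:
(6, 4): LHS = sin(6)² + cos(4)² ≈ 0.5053, RHS = 1 → counterexample
(0, 1): LHS = cos(1)² ≈ 0.2919, RHS = 1 → counterexample
(2, 3): LHS = sin(2)² + cos(3)² ≈ 1.807, RHS = 1 → counterexample
(2, 4): LHS = cos(4)² + sin(2)² ≈ 1.254, RHS = 1 → counterexample
(7, 3): LHS = sin(7)² + cos(3)² ≈ 1.412, RHS = 1 → counterexample

That makes 5 counterexamples.

Answer: 5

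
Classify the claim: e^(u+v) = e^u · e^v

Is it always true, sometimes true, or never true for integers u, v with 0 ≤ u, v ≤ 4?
Always true

The identity holds for every pair in the range. For instance at (u, v) = (3, 2): both sides equal e^5 ≈ 148.4.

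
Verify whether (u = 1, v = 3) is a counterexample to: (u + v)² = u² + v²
Substituting u = 1, v = 3:
LHS = (1 + 3)² = 16
RHS = 1² + 3² = 10

Since LHS ≠ RHS, this pair disproves the claim.

Answer: Yes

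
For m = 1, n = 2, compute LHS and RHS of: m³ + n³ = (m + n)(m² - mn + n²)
LHS = 1³ + 2³ = 9
RHS = (1 + 2)(1² - 1·2 + 2²) = 9

LHS = RHS: the two sides agree.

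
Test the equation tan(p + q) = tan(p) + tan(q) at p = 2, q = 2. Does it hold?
Substituting p = 2, q = 2:

LHS = tan(2 + 2) = tan(4) ≈ 1.158
RHS = tan(2) + tan(2) = 2·tan(2) ≈ -4.37

LHS ≠ RHS, so the equation does not hold at this point.

Answer: Fails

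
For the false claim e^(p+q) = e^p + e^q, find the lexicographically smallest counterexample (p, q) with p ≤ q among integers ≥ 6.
(p, q) = (6, 6)

Substituting (6, 6) into the claim:
LHS = e^(6+6) = e^12 ≈ 162754.8
RHS = e^6 + e^6 = 2·e^6 ≈ 806.9

Since LHS ≠ RHS, this pair disproves the claim, and no lexicographically smaller pair (p ≤ q, integers ≥ 6) does.

For instance (6, 10) is also a counterexample (LHS = e^16 ≈ 8886110.5, RHS = e^6 + e^10 ≈ 22429.9), but it's lexicographically larger.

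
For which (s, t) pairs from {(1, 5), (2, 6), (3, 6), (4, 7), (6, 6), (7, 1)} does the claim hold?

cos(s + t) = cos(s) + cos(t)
None

Testing each pair:
(1, 5): LHS = cos(6) ≈ 0.9602, RHS = cos(5) + cos(1) ≈ 0.824 → fails
(2, 6): LHS = cos(8) ≈ -0.1455, RHS = cos(2) + cos(6) ≈ 0.544 → fails
(3, 6): LHS = cos(9) ≈ -0.9111, RHS = cos(3) + cos(6) ≈ -0.02982 → fails
(4, 7): LHS = cos(11) ≈ 0.004426, RHS = cos(4) + cos(7) ≈ 0.1003 → fails
(6, 6): LHS = cos(12) ≈ 0.8439, RHS = 2·cos(6) ≈ 1.92 → fails
(7, 1): LHS = cos(8) ≈ -0.1455, RHS = cos(1) + cos(7) ≈ 1.294 → fails

No pair satisfies the claim.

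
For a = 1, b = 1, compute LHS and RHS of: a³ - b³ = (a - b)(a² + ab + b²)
LHS = 1³ - 1³ = 0
RHS = (1 - 1)(1² + 1·1 + 1²) = 0

LHS = RHS: the two sides agree.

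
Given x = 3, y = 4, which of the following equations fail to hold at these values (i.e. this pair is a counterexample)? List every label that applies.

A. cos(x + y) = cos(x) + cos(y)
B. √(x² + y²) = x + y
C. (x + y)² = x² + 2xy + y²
A, B

Evaluating each claim at the given values:
A. LHS = cos(7) ≈ 0.7539, RHS = cos(3) + cos(4) ≈ -1.644 → fails here (LHS ≠ RHS)
B. LHS = 5, RHS = 7 → fails here (LHS ≠ RHS)
C. LHS = 49, RHS = 49 → holds here (LHS = RHS)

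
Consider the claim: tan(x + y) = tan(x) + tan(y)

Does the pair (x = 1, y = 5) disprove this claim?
Substituting x = 1, y = 5:
LHS = tan(1 + 5) = tan(6) ≈ -0.291
RHS = tan(1) + tan(5) ≈ -1.823

Since LHS ≠ RHS, this pair disproves the claim.

Answer: Yes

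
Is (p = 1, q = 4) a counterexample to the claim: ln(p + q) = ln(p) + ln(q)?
Yes

Substituting p = 1, q = 4:
LHS = ln(1 + 4) = ln(5) ≈ 1.609
RHS = ln(1) + ln(4) = ln(4) ≈ 1.386

Since LHS ≠ RHS, this pair disproves the claim.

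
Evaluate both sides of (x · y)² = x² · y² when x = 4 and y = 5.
LHS = (4 · 5)² = 400
RHS = 4² · 5² = 400

LHS = RHS: the two sides agree.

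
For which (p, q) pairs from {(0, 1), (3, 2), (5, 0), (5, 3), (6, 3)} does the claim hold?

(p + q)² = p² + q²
Testing each pair:
(0, 1): LHS = 1, RHS = 1 → holds
(3, 2): LHS = 25, RHS = 13 → fails
(5, 0): LHS = 25, RHS = 25 → holds
(5, 3): LHS = 64, RHS = 34 → fails
(6, 3): LHS = 81, RHS = 45 → fails

2 of 5 pairs satisfy the claim.

Answer: (0, 1), (5, 0)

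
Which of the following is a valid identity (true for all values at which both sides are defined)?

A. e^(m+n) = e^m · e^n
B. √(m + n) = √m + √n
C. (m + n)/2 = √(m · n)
A

A: holds — e.g. at (1, 5), both sides equal e^6 ≈ 403.4.
B: fails at (2, 5) — LHS = √(7) ≈ 2.646, RHS = √(2) + √(5) ≈ 3.65.
C: fails at (2, 7) — LHS = 9/2, RHS = √(14) ≈ 3.742.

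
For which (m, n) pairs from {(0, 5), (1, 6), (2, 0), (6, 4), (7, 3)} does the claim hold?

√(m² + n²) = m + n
(0, 5), (2, 0)

Testing each pair:
(0, 5): LHS = 5, RHS = 5 → holds
(1, 6): LHS = √(37) ≈ 6.083, RHS = 7 → fails
(2, 0): LHS = 2, RHS = 2 → holds
(6, 4): LHS = 2·√(13) ≈ 7.211, RHS = 10 → fails
(7, 3): LHS = √(58) ≈ 7.616, RHS = 10 → fails

2 of 5 pairs satisfy the claim.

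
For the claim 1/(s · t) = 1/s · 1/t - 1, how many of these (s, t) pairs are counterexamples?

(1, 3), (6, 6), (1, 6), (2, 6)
Testing each pair:
(1, 3): LHS = 1/3, RHS = -2/3 → counterexample
(6, 6): LHS = 1/36, RHS = -35/36 → counterexample
(1, 6): LHS = 1/6, RHS = -5/6 → counterexample
(2, 6): LHS = 1/12, RHS = -11/12 → counterexample

That makes 4 counterexamples.

Answer: 4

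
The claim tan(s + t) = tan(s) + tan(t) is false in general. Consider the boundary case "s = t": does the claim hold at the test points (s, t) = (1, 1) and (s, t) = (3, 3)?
No, fails at both test points

At (1, 1): LHS = tan(2) ≈ -2.185 ≠ RHS = 2·tan(1) ≈ 3.115
At (3, 3): LHS = tan(6) ≈ -0.291 ≠ RHS = 2·tan(3) ≈ -0.2851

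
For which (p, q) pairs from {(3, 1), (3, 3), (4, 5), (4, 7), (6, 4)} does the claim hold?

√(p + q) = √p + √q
None

Testing each pair:
(3, 1): LHS = 2, RHS = 1 + √(3) ≈ 2.732 → fails
(3, 3): LHS = √(6) ≈ 2.449, RHS = 2·√(3) ≈ 3.464 → fails
(4, 5): LHS = 3, RHS = 2 + √(5) ≈ 4.236 → fails
(4, 7): LHS = √(11) ≈ 3.317, RHS = 2 + √(7) ≈ 4.646 → fails
(6, 4): LHS = √(10) ≈ 3.162, RHS = 2 + √(6) ≈ 4.449 → fails

No pair satisfies the claim.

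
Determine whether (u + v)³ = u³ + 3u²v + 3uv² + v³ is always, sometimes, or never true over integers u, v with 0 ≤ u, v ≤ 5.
Always true

The identity holds for every pair in the range. For instance at (u, v) = (3, 2): both sides equal 125.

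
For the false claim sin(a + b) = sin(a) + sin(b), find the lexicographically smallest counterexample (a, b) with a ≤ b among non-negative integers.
(a, b) = (1, 1)

At (0, 0): both sides equal 0, so it holds there.
At (0, 5): both sides equal sin(5) ≈ -0.9589, so it holds there.

Substituting (1, 1) into the claim:
LHS = sin(1 + 1) = sin(2) ≈ 0.9093
RHS = sin(1) + sin(1) = 2·sin(1) ≈ 1.683

Since LHS ≠ RHS, this pair disproves the claim, and no lexicographically smaller pair (a ≤ b, non-negative integers) does.

For instance (2, 7) is also a counterexample (LHS = sin(9) ≈ 0.4121, RHS = sin(7) + sin(2) ≈ 1.566), but it's lexicographically larger.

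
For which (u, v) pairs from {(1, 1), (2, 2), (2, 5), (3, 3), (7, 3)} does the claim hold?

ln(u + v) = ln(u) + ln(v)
Testing each pair:
(1, 1): LHS = ln(2) ≈ 0.6931, RHS = 0 → fails
(2, 2): LHS = ln(4) ≈ 1.386, RHS = 2·ln(2) ≈ 1.386 → holds
(2, 5): LHS = ln(7) ≈ 1.946, RHS = ln(2) + ln(5) ≈ 2.303 → fails
(3, 3): LHS = ln(6) ≈ 1.792, RHS = 2·ln(3) ≈ 2.197 → fails
(7, 3): LHS = ln(10) ≈ 2.303, RHS = ln(3) + ln(7) ≈ 3.045 → fails

1 of 5 pairs satisfies the claim.

Answer: (2, 2)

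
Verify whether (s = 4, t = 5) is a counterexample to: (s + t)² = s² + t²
Substituting s = 4, t = 5:
LHS = (4 + 5)² = 81
RHS = 4² + 5² = 41

Since LHS ≠ RHS, this pair disproves the claim.

Answer: Yes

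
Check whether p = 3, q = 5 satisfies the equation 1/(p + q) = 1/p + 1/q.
Fails

Substituting p = 3, q = 5:

LHS = 1/(3 + 5) = 1/8
RHS = 1/3 + 1/5 = 8/15

LHS ≠ RHS, so the equation does not hold at this point.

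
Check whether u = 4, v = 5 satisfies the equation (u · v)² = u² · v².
Substituting u = 4, v = 5:

LHS = (4 · 5)² = 400
RHS = 4² · 5² = 400

LHS = RHS, so the equation holds at this point.

Answer: Holds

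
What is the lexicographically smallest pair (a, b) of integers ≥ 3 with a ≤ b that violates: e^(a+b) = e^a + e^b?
(a, b) = (3, 3)

Substituting (3, 3) into the claim:
LHS = e^(3+3) = e^6 ≈ 403.4
RHS = e^3 + e^3 = 2·e^3 ≈ 40.17

Since LHS ≠ RHS, this pair disproves the claim, and no lexicographically smaller pair (a ≤ b, integers ≥ 3) does.

For instance (3, 4) is also a counterexample (LHS = e^7 ≈ 1097, RHS = e^3 + e^4 ≈ 74.68), but it's lexicographically larger.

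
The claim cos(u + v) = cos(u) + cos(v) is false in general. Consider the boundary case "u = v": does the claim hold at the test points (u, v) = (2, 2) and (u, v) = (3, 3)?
No, fails at both test points

At (2, 2): LHS = cos(4) ≈ -0.6536 ≠ RHS = 2·cos(2) ≈ -0.8323
At (3, 3): LHS = cos(6) ≈ 0.9602 ≠ RHS = 2·cos(3) ≈ -1.98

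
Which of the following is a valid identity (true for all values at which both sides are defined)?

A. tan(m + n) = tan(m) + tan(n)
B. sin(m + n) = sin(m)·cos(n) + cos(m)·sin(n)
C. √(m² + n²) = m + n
B

A: fails at (1, 5) — LHS = tan(6) ≈ -0.291, RHS = tan(5) + tan(1) ≈ -1.823.
B: holds — e.g. at (2, 4), both sides equal sin(6) ≈ -0.2794.
C: fails at (2, 3) — LHS = √(13) ≈ 3.606, RHS = 5.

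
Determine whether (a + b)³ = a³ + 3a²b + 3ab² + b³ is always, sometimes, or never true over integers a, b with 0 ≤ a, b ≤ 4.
The identity holds for every pair in the range. For instance at (a, b) = (0, 2): both sides equal 8.

Answer: Always true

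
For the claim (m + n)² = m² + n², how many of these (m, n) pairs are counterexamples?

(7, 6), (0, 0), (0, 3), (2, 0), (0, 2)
Testing each pair:
(7, 6): LHS = 169, RHS = 85 → counterexample
(0, 0): LHS = 0, RHS = 0 → satisfies claim
(0, 3): LHS = 9, RHS = 9 → satisfies claim
(2, 0): LHS = 4, RHS = 4 → satisfies claim
(0, 2): LHS = 4, RHS = 4 → satisfies claim

That makes 1 counterexample.

Answer: 1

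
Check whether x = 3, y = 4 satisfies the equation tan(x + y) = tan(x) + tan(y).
Fails

Substituting x = 3, y = 4:

LHS = tan(3 + 4) = tan(7) ≈ 0.8714
RHS = tan(3) + tan(4) ≈ 1.015

LHS ≠ RHS, so the equation does not hold at this point.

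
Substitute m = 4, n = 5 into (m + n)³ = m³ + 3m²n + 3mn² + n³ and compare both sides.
LHS = (4 + 5)³ = 729
RHS = 4³ + 3·4²·5 + 3·4·5² + 5³ = 729

LHS = RHS: the two sides agree.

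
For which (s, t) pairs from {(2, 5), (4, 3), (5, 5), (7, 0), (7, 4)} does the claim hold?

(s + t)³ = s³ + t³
Testing each pair:
(2, 5): LHS = 343, RHS = 133 → fails
(4, 3): LHS = 343, RHS = 91 → fails
(5, 5): LHS = 1000, RHS = 250 → fails
(7, 0): LHS = 343, RHS = 343 → holds
(7, 4): LHS = 1331, RHS = 407 → fails

1 of 5 pairs satisfies the claim.

Answer: (7, 0)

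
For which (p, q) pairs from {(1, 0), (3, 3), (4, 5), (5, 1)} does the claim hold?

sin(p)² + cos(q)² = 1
(3, 3)

Testing each pair:
(1, 0): LHS = sin(1)² + 1 ≈ 1.708, RHS = 1 → fails
(3, 3): LHS = sin(3)² + cos(3)² = 1, RHS = 1 → holds
(4, 5): LHS = cos(5)² + sin(4)² ≈ 0.6532, RHS = 1 → fails
(5, 1): LHS = cos(1)² + sin(5)² ≈ 1.211, RHS = 1 → fails

1 of 4 pairs satisfies the claim.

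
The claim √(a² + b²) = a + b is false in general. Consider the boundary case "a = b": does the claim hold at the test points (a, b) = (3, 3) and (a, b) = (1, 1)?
At (3, 3): LHS = 3·√(2) ≈ 4.243 ≠ RHS = 6
At (1, 1): LHS = √(2) ≈ 1.414 ≠ RHS = 2

Answer: No, fails at both test points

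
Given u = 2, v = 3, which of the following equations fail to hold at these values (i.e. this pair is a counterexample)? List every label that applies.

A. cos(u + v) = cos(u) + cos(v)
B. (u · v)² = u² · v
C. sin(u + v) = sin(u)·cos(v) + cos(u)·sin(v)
A, B

Evaluating each claim at the given values:
A. LHS = cos(5) ≈ 0.2837, RHS = cos(3) + cos(2) ≈ -1.406 → fails here (LHS ≠ RHS)
B. LHS = 36, RHS = 12 → fails here (LHS ≠ RHS)
C. LHS = sin(5) ≈ -0.9589, RHS = sin(2)·cos(3) + sin(3)·cos(2) ≈ -0.9589 → holds here (LHS = RHS)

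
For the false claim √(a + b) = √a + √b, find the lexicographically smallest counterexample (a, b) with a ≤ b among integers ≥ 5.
(a, b) = (5, 5)

Substituting (5, 5) into the claim:
LHS = √(5 + 5) = √(10) ≈ 3.162
RHS = √5 + √5 = 2·√(5) ≈ 4.472

Since LHS ≠ RHS, this pair disproves the claim, and no lexicographically smaller pair (a ≤ b, integers ≥ 5) does.

For instance (9, 10) is also a counterexample (LHS = √(19) ≈ 4.359, RHS = 3 + √(10) ≈ 6.162), but it's lexicographically larger.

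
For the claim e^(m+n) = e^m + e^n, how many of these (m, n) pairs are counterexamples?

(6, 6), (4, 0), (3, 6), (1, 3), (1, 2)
Testing each pair:
(6, 6): LHS = e^12 ≈ 162754.8, RHS = 2·e^6 ≈ 806.9 → counterexample
(4, 0): LHS = e^4 ≈ 54.6, RHS = 1 + e^4 ≈ 55.6 → counterexample
(3, 6): LHS = e^9 ≈ 8103, RHS = e^3 + e^6 ≈ 423.5 → counterexample
(1, 3): LHS = e^4 ≈ 54.6, RHS = e + e^3 ≈ 22.8 → counterexample
(1, 2): LHS = e^3 ≈ 20.09, RHS = e + e^2 ≈ 10.11 → counterexample

That makes 5 counterexamples.

Answer: 5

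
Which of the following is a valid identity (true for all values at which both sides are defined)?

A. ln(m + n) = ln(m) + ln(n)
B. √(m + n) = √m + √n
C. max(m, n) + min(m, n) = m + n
C

A: fails at (2, 3) — LHS = ln(5) ≈ 1.609, RHS = ln(2) + ln(3) ≈ 1.792.
B: fails at (3, 5) — LHS = 2·√(2) ≈ 2.828, RHS = √(3) + √(5) ≈ 3.968.
C: holds — e.g. at (2, 3), both sides equal 5.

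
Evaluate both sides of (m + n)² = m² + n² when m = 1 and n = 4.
LHS = (1 + 4)² = 25
RHS = 1² + 4² = 17

LHS ≠ RHS, so the equation does not hold here.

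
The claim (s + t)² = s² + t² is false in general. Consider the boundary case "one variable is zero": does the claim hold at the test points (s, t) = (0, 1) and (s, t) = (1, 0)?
Yes, holds at both test points

At (0, 1): LHS = 1, RHS = 1 → equal
At (1, 0): LHS = 1, RHS = 1 → equal

So the claim does hold at both of these boundary points, even though it is not an identity.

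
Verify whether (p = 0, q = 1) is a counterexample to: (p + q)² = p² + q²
Substituting p = 0, q = 1:
LHS = (0 + 1)² = 1
RHS = 0² + 1² = 1

The sides agree, so this pair does not disprove the claim.

Answer: No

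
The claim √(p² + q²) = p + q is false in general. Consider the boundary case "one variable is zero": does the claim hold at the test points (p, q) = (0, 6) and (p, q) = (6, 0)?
At (0, 6): LHS = 6, RHS = 6 → equal
At (6, 0): LHS = 6, RHS = 6 → equal

So the claim does hold at both of these boundary points, even though it is not an identity.

Answer: Yes, holds at both test points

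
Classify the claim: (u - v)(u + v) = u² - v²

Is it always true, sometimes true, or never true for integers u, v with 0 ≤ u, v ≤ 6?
Always true

The identity holds for every pair in the range. For instance at (u, v) = (3, 4): both sides equal -7.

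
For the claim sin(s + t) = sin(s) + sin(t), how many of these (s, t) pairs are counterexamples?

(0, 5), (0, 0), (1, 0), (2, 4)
Testing each pair:
(0, 5): LHS = sin(5) ≈ -0.9589, RHS = sin(5) ≈ -0.9589 → satisfies claim
(0, 0): LHS = 0, RHS = 0 → satisfies claim
(1, 0): LHS = sin(1) ≈ 0.8415, RHS = sin(1) ≈ 0.8415 → satisfies claim
(2, 4): LHS = sin(6) ≈ -0.2794, RHS = sin(4) + sin(2) ≈ 0.1525 → counterexample

That makes 1 counterexample.

Answer: 1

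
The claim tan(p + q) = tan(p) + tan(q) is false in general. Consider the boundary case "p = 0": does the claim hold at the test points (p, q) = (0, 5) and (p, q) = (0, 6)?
Yes, holds at both test points

At (0, 5): LHS = tan(5) ≈ -3.381, RHS = tan(5) ≈ -3.381 → equal
At (0, 6): LHS = tan(6) ≈ -0.291, RHS = tan(6) ≈ -0.291 → equal

So the claim does hold at both of these boundary points, even though it is not an identity.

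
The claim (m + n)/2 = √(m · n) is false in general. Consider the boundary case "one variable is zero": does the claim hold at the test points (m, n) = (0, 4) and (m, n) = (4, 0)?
No, fails at both test points

At (0, 4): LHS = 2 ≠ RHS = 0
At (4, 0): LHS = 2 ≠ RHS = 0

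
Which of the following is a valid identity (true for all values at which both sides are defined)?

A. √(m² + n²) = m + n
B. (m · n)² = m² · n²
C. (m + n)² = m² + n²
B

A: fails at (3, 4) — LHS = 5, RHS = 7.
B: holds — e.g. at (4, 4), both sides equal 256.
C: fails at (6, 7) — LHS = 169, RHS = 85.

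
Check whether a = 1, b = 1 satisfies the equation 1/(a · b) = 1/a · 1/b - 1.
Substituting a = 1, b = 1:

LHS = 1/(1 · 1) = 1
RHS = 1/1 · 1/1 - 1 = 0

LHS ≠ RHS, so the equation does not hold at this point.

Answer: Fails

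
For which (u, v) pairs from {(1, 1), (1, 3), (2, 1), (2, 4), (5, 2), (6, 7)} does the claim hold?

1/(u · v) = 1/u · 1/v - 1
None

Testing each pair:
(1, 1): LHS = 1, RHS = 0 → fails
(1, 3): LHS = 1/3, RHS = -2/3 → fails
(2, 1): LHS = 1/2, RHS = -1/2 → fails
(2, 4): LHS = 1/8, RHS = -7/8 → fails
(5, 2): LHS = 1/10, RHS = -9/10 → fails
(6, 7): LHS = 1/42, RHS = -41/42 → fails

No pair satisfies the claim.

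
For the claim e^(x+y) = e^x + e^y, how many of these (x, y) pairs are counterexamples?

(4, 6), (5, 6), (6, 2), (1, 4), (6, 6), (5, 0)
Testing each pair:
(4, 6): LHS = e^10 ≈ 22026.5, RHS = e^4 + e^6 ≈ 458 → counterexample
(5, 6): LHS = e^11 ≈ 59874.1, RHS = e^5 + e^6 ≈ 551.8 → counterexample
(6, 2): LHS = e^8 ≈ 2981, RHS = e^2 + e^6 ≈ 410.8 → counterexample
(1, 4): LHS = e^5 ≈ 148.4, RHS = e + e^4 ≈ 57.32 → counterexample
(6, 6): LHS = e^12 ≈ 162754.8, RHS = 2·e^6 ≈ 806.9 → counterexample
(5, 0): LHS = e^5 ≈ 148.4, RHS = 1 + e^5 ≈ 149.4 → counterexample

That makes 6 counterexamples.

Answer: 6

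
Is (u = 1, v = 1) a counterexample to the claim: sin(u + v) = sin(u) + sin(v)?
Yes

Substituting u = 1, v = 1:
LHS = sin(1 + 1) = sin(2) ≈ 0.9093
RHS = sin(1) + sin(1) = 2·sin(1) ≈ 1.683

Since LHS ≠ RHS, this pair disproves the claim.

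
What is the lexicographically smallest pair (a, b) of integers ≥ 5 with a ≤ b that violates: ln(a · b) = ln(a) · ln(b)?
Substituting (5, 5) into the claim:
LHS = ln(5 · 5) = ln(25) ≈ 3.219
RHS = ln(5) · ln(5) = ln(5)² ≈ 2.59

Since LHS ≠ RHS, this pair disproves the claim, and no lexicographically smaller pair (a ≤ b, integers ≥ 5) does.

For instance (8, 8) is also a counterexample (LHS = ln(64) ≈ 4.159, RHS = ln(8)² ≈ 4.324), but it's lexicographically larger.

Answer: (a, b) = (5, 5)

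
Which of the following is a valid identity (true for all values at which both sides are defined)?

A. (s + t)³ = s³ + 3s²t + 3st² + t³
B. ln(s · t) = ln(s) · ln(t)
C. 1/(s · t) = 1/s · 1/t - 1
A: holds — e.g. at (1, 3), both sides equal 64.
B: fails at (5, 8) — LHS = ln(40) ≈ 3.689, RHS = ln(5)·ln(8) ≈ 3.347.
C: fails at (2, 2) — LHS = 1/4, RHS = -3/4.

Answer: A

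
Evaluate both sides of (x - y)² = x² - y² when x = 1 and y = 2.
LHS = (1 - 2)² = 1
RHS = 1² - 2² = -3

LHS ≠ RHS, so the equation does not hold here.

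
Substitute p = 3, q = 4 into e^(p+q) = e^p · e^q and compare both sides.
LHS = e^(3+4) = e^7 ≈ 1097
RHS = e^3 · e^4 = e^7 ≈ 1097

LHS = RHS: the two sides agree.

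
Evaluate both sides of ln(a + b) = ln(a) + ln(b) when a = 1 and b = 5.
LHS = ln(1 + 5) = ln(6) ≈ 1.792
RHS = ln(1) + ln(5) = ln(5) ≈ 1.609

LHS ≠ RHS (they differ by about 0.1823), so the equation does not hold here.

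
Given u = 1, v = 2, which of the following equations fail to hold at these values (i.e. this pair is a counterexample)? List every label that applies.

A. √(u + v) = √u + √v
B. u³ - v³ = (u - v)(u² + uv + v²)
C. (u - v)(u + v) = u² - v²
A

Evaluating each claim at the given values:
A. LHS = √(3) ≈ 1.732, RHS = 1 + √(2) ≈ 2.414 → fails here (LHS ≠ RHS)
B. LHS = -7, RHS = -7 → holds here (LHS = RHS)
C. LHS = -3, RHS = -3 → holds here (LHS = RHS)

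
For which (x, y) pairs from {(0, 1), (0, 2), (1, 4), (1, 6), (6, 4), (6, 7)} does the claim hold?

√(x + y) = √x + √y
(0, 1), (0, 2)

Testing each pair:
(0, 1): LHS = 1, RHS = 1 → holds
(0, 2): LHS = √(2) ≈ 1.414, RHS = √(2) ≈ 1.414 → holds
(1, 4): LHS = √(5) ≈ 2.236, RHS = 3 → fails
(1, 6): LHS = √(7) ≈ 2.646, RHS = 1 + √(6) ≈ 3.449 → fails
(6, 4): LHS = √(10) ≈ 3.162, RHS = 2 + √(6) ≈ 4.449 → fails
(6, 7): LHS = √(13) ≈ 3.606, RHS = √(6) + √(7) ≈ 5.095 → fails

2 of 6 pairs satisfy the claim.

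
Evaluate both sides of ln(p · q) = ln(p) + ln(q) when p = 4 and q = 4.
LHS = ln(4 · 4) = ln(16) ≈ 2.773
RHS = ln(4) + ln(4) = 2·ln(4) ≈ 2.773

LHS = RHS: the two sides agree.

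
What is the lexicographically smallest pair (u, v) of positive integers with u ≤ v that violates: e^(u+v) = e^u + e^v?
Substituting (1, 1) into the claim:
LHS = e^(1+1) = e^2 ≈ 7.389
RHS = e^1 + e^1 = 2·e ≈ 5.437

Since LHS ≠ RHS, this pair disproves the claim, and no lexicographically smaller pair (u ≤ v, positive integers) does.

For instance (3, 7) is also a counterexample (LHS = e^10 ≈ 22026.5, RHS = e^3 + e^7 ≈ 1117), but it's lexicographically larger.

Answer: (u, v) = (1, 1)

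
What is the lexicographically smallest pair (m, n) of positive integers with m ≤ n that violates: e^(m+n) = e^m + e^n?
Substituting (1, 1) into the claim:
LHS = e^(1+1) = e^2 ≈ 7.389
RHS = e^1 + e^1 = 2·e ≈ 5.437

Since LHS ≠ RHS, this pair disproves the claim, and no lexicographically smaller pair (m ≤ n, positive integers) does.

For instance (4, 7) is also a counterexample (LHS = e^11 ≈ 59874.1, RHS = e^4 + e^7 ≈ 1151), but it's lexicographically larger.

Answer: (m, n) = (1, 1)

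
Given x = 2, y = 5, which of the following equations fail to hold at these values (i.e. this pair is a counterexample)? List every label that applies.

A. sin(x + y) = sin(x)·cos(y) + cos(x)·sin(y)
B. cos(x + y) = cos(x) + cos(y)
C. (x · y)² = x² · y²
Evaluating each claim at the given values:
A. LHS = sin(7) ≈ 0.657, RHS = sin(2)·cos(5) + sin(5)·cos(2) ≈ 0.657 → holds here (LHS = RHS)
B. LHS = cos(7) ≈ 0.7539, RHS = cos(2) + cos(5) ≈ -0.1325 → fails here (LHS ≠ RHS)
C. LHS = 100, RHS = 100 → holds here (LHS = RHS)

Answer: B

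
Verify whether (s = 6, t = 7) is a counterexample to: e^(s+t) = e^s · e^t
No

Substituting s = 6, t = 7:
LHS = e^(6+7) = e^13 ≈ 442413.4
RHS = e^6 · e^7 = e^13 ≈ 442413.4

The sides agree, so this pair does not disprove the claim.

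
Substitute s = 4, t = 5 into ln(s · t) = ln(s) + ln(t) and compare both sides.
LHS = ln(4 · 5) = ln(20) ≈ 2.996
RHS = ln(4) + ln(5) ≈ 2.996

LHS = RHS: the two sides agree.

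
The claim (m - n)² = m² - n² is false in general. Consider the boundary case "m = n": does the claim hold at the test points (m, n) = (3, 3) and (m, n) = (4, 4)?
At (3, 3): LHS = 0, RHS = 0 → equal
At (4, 4): LHS = 0, RHS = 0 → equal

So the claim does hold at both of these boundary points, even though it is not an identity.

Answer: Yes, holds at both test points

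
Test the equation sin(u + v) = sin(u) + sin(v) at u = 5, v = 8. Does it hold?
Substituting u = 5, v = 8:

LHS = sin(5 + 8) = sin(13) ≈ 0.4202
RHS = sin(5) + sin(8) ≈ 0.03043

LHS ≠ RHS, so the equation does not hold at this point.

Answer: Fails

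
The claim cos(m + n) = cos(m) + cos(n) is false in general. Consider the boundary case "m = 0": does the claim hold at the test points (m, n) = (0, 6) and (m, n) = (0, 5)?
At (0, 6): LHS = cos(6) ≈ 0.9602 ≠ RHS = cos(6) + 1 ≈ 1.96
At (0, 5): LHS = cos(5) ≈ 0.2837 ≠ RHS = cos(5) + 1 ≈ 1.284

Answer: No, fails at both test points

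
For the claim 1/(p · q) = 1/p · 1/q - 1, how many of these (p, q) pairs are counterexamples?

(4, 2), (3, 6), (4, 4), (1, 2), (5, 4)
5

Testing each pair:
(4, 2): LHS = 1/8, RHS = -7/8 → counterexample
(3, 6): LHS = 1/18, RHS = -17/18 → counterexample
(4, 4): LHS = 1/16, RHS = -15/16 → counterexample
(1, 2): LHS = 1/2, RHS = -1/2 → counterexample
(5, 4): LHS = 1/20, RHS = -19/20 → counterexample

That makes 5 counterexamples.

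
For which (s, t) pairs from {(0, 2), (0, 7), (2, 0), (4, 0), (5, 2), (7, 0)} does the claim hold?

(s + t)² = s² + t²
(0, 2), (0, 7), (2, 0), (4, 0), (7, 0)

Testing each pair:
(0, 2): LHS = 4, RHS = 4 → holds
(0, 7): LHS = 49, RHS = 49 → holds
(2, 0): LHS = 4, RHS = 4 → holds
(4, 0): LHS = 16, RHS = 16 → holds
(5, 2): LHS = 49, RHS = 29 → fails
(7, 0): LHS = 49, RHS = 49 → holds

5 of 6 pairs satisfy the claim.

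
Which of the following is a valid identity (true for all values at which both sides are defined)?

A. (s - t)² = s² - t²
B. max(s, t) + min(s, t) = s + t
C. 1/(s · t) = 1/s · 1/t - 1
A: fails at (5, 8) — LHS = 9, RHS = -39.
B: holds — e.g. at (1, 1), both sides equal 2.
C: fails at (2, 4) — LHS = 1/8, RHS = -7/8.

Answer: B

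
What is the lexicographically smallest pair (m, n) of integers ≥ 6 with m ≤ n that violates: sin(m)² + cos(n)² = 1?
Substituting (6, 7) into the claim:
LHS = sin(6)² + cos(7)² ≈ 0.6464
RHS = 1

Since LHS ≠ RHS, this pair disproves the claim, and no lexicographically smaller pair (m ≤ n, integers ≥ 6) does.

For instance (6, 10) is also a counterexample (LHS = sin(6)² + cos(10)² ≈ 0.7821, RHS = 1), but it's lexicographically larger.

Answer: (m, n) = (6, 7)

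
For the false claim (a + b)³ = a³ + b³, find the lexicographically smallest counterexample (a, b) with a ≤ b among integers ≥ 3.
Substituting (3, 3) into the claim:
LHS = (3 + 3)³ = 216
RHS = 3³ + 3³ = 54

Since LHS ≠ RHS, this pair disproves the claim, and no lexicographically smaller pair (a ≤ b, integers ≥ 3) does.

For instance (3, 4) is also a counterexample (LHS = 343, RHS = 91), but it's lexicographically larger.

Answer: (a, b) = (3, 3)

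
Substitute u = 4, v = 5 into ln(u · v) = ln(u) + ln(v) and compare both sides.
LHS = ln(4 · 5) = ln(20) ≈ 2.996
RHS = ln(4) + ln(5) ≈ 2.996

LHS = RHS: the two sides agree.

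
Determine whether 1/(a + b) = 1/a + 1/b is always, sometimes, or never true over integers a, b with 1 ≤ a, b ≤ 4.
Never true

The claim fails for every pair in the range. For instance at (a, b) = (4, 4): LHS = 1/8, RHS = 1/2.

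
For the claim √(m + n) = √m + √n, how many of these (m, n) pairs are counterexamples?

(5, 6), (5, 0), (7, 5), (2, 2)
Testing each pair:
(5, 6): LHS = √(11) ≈ 3.317, RHS = √(5) + √(6) ≈ 4.686 → counterexample
(5, 0): LHS = √(5) ≈ 2.236, RHS = √(5) ≈ 2.236 → satisfies claim
(7, 5): LHS = 2·√(3) ≈ 3.464, RHS = √(5) + √(7) ≈ 4.882 → counterexample
(2, 2): LHS = 2, RHS = 2·√(2) ≈ 2.828 → counterexample

That makes 3 counterexamples.

Answer: 3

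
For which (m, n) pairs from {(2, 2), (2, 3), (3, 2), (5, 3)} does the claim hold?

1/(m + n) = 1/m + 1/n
None

Testing each pair:
(2, 2): LHS = 1/4, RHS = 1 → fails
(2, 3): LHS = 1/5, RHS = 5/6 → fails
(3, 2): LHS = 1/5, RHS = 5/6 → fails
(5, 3): LHS = 1/8, RHS = 8/15 → fails

No pair satisfies the claim.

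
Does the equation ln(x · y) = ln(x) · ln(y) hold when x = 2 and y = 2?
Fails

Substituting x = 2, y = 2:

LHS = ln(2 · 2) = ln(4) ≈ 1.386
RHS = ln(2) · ln(2) = ln(2)² ≈ 0.4805

LHS ≠ RHS, so the equation does not hold at this point.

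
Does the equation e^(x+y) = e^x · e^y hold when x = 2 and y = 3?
Holds

Substituting x = 2, y = 3:

LHS = e^(2+3) = e^5 ≈ 148.4
RHS = e^2 · e^3 = e^5 ≈ 148.4

LHS = RHS, so the equation holds at this point.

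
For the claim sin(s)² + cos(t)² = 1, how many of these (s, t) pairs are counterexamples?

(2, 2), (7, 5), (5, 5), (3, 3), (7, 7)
Testing each pair:
(2, 2): LHS = cos(2)² + sin(2)² = 1, RHS = 1 → satisfies claim
(7, 5): LHS = cos(5)² + sin(7)² ≈ 0.5121, RHS = 1 → counterexample
(5, 5): LHS = cos(5)² + sin(5)² = 1, RHS = 1 → satisfies claim
(3, 3): LHS = sin(3)² + cos(3)² = 1, RHS = 1 → satisfies claim
(7, 7): LHS = sin(7)² + cos(7)² = 1, RHS = 1 → satisfies claim

That makes 1 counterexample.

Answer: 1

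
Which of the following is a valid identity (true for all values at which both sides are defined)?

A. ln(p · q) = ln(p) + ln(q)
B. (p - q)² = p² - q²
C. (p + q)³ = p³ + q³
A

A: holds — e.g. at (3, 5), both sides equal ln(15) ≈ 2.708.
B: fails at (3, 5) — LHS = 4, RHS = -16.
C: fails at (4, 6) — LHS = 1000, RHS = 280.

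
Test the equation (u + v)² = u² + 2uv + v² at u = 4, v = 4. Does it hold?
Holds

Substituting u = 4, v = 4:

LHS = (4 + 4)² = 64
RHS = 4² + 2·4·4 + 4² = 64

LHS = RHS, so the equation holds at this point.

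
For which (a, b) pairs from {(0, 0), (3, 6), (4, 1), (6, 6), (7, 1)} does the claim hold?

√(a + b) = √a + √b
(0, 0)

Testing each pair:
(0, 0): LHS = 0, RHS = 0 → holds
(3, 6): LHS = 3, RHS = √(3) + √(6) ≈ 4.182 → fails
(4, 1): LHS = √(5) ≈ 2.236, RHS = 3 → fails
(6, 6): LHS = 2·√(3) ≈ 3.464, RHS = 2·√(6) ≈ 4.899 → fails
(7, 1): LHS = 2·√(2) ≈ 2.828, RHS = 1 + √(7) ≈ 3.646 → fails

1 of 5 pairs satisfies the claim.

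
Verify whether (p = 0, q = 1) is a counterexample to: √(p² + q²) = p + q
No

Substituting p = 0, q = 1:
LHS = √(0² + 1²) = 1
RHS = 0 + 1 = 1

The sides agree, so this pair does not disprove the claim.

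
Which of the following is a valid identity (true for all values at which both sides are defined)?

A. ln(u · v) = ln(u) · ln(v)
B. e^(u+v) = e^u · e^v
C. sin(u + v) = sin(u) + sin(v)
A: fails at (1, 4) — LHS = ln(4) ≈ 1.386, RHS = 0.
B: holds — e.g. at (0, 1), both sides equal e ≈ 2.718.
C: fails at (2, 4) — LHS = sin(6) ≈ -0.2794, RHS = sin(4) + sin(2) ≈ 0.1525.

Answer: B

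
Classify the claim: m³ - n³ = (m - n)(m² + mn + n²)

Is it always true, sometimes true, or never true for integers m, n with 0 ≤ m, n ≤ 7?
Always true

The identity holds for every pair in the range. For instance at (m, n) = (2, 1): both sides equal 7.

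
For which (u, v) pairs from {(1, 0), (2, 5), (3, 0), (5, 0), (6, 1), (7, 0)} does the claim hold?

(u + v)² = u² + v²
Testing each pair:
(1, 0): LHS = 1, RHS = 1 → holds
(2, 5): LHS = 49, RHS = 29 → fails
(3, 0): LHS = 9, RHS = 9 → holds
(5, 0): LHS = 25, RHS = 25 → holds
(6, 1): LHS = 49, RHS = 37 → fails
(7, 0): LHS = 49, RHS = 49 → holds

4 of 6 pairs satisfy the claim.

Answer: (1, 0), (3, 0), (5, 0), (7, 0)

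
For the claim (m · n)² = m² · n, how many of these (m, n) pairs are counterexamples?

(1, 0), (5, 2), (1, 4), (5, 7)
3

Testing each pair:
(1, 0): LHS = 0, RHS = 0 → satisfies claim
(5, 2): LHS = 100, RHS = 50 → counterexample
(1, 4): LHS = 16, RHS = 4 → counterexample
(5, 7): LHS = 1225, RHS = 175 → counterexample

That makes 3 counterexamples.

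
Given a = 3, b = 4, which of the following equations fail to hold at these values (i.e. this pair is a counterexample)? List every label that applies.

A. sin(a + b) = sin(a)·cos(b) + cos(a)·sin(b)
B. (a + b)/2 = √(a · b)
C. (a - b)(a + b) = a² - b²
B

Evaluating each claim at the given values:
A. LHS = sin(7) ≈ 0.657, RHS = sin(3)·cos(4) + sin(4)·cos(3) ≈ 0.657 → holds here (LHS = RHS)
B. LHS = 7/2, RHS = 2·√(3) ≈ 3.464 → fails here (LHS ≠ RHS)
C. LHS = -7, RHS = -7 → holds here (LHS = RHS)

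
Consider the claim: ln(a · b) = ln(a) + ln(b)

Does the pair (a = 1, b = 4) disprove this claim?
No

Substituting a = 1, b = 4:
LHS = ln(1 · 4) = ln(4) ≈ 1.386
RHS = ln(1) + ln(4) = ln(4) ≈ 1.386

The sides agree, so this pair does not disprove the claim.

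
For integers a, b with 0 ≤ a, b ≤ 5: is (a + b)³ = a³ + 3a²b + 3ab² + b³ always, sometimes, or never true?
Always true

The identity holds for every pair in the range. For instance at (a, b) = (3, 4): both sides equal 343.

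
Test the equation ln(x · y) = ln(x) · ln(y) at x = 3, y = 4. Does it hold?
Substituting x = 3, y = 4:

LHS = ln(3 · 4) = ln(12) ≈ 2.485
RHS = ln(3) · ln(4) ≈ 1.523

LHS ≠ RHS, so the equation does not hold at this point.

Answer: Fails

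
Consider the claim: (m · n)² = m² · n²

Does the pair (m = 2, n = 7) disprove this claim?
Substituting m = 2, n = 7:
LHS = (2 · 7)² = 196
RHS = 2² · 7² = 196

The sides agree, so this pair does not disprove the claim.

Answer: No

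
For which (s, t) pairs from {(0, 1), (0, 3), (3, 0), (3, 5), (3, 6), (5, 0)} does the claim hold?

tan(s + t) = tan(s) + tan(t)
(0, 1), (0, 3), (3, 0), (5, 0)

Testing each pair:
(0, 1): LHS = tan(1) ≈ 1.557, RHS = tan(1) ≈ 1.557 → holds
(0, 3): LHS = tan(3) ≈ -0.1425, RHS = tan(3) ≈ -0.1425 → holds
(3, 0): LHS = tan(3) ≈ -0.1425, RHS = tan(3) ≈ -0.1425 → holds
(3, 5): LHS = tan(8) ≈ -6.8, RHS = tan(5) + tan(3) ≈ -3.523 → fails
(3, 6): LHS = tan(9) ≈ -0.4523, RHS = tan(6) + tan(3) ≈ -0.4336 → fails
(5, 0): LHS = tan(5) ≈ -3.381, RHS = tan(5) ≈ -3.381 → holds

4 of 6 pairs satisfy the claim.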